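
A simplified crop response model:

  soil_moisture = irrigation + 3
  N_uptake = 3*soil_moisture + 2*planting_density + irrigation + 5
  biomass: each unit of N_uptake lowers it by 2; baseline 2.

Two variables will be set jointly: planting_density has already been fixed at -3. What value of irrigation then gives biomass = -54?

With planting_density held at -3:
Substituting into the N_uptake equation gives N_uptake = 4*irrigation + 8.
So biomass = -8*irrigation - 14.
Solve -8*irrigation - 14 = -54: irrigation = (-54 + 14) / -8 = 5.

irrigation = 5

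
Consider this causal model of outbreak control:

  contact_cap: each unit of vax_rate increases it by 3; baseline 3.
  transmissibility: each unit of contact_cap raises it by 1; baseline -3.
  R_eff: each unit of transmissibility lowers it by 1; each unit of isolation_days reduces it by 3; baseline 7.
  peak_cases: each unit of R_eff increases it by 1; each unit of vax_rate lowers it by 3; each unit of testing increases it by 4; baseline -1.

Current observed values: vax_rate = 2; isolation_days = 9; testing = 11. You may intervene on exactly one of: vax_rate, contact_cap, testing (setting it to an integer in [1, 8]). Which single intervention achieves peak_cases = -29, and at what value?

set testing = 1

Intervening on vax_rate: peak_cases = -6*vax_rate + 23. Reaching -29 requires vax_rate = 26/3, not an integer.
Intervening on contact_cap: peak_cases = -contact_cap + 20. Reaching -29 requires contact_cap = 49, outside [1, 8].
Intervening on testing: with other inputs at their observed values, peak_cases = 4*testing - 33. Solving for -29 gives testing = 1, within [1, 8].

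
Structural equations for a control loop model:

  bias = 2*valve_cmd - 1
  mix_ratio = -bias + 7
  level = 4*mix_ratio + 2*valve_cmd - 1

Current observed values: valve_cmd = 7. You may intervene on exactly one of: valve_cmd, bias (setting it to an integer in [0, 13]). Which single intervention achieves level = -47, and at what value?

set valve_cmd = 13

Intervening on valve_cmd: with other inputs at their observed values, level = -6*valve_cmd + 31. Solving for -47 gives valve_cmd = 13, within [0, 13].
Intervening on bias: level = -4*bias + 41. Reaching -47 requires bias = 22, outside [0, 13].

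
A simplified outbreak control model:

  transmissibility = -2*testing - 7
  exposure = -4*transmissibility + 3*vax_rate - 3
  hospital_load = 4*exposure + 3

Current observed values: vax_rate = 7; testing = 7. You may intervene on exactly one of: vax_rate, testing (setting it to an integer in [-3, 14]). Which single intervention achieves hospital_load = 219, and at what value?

Intervening on vax_rate: hospital_load = 12*vax_rate + 327. Reaching 219 requires vax_rate = -9, outside [-3, 14].
Intervening on testing: with other inputs at their observed values, hospital_load = 32*testing + 187. Solving for 219 gives testing = 1, within [-3, 14].

set testing = 1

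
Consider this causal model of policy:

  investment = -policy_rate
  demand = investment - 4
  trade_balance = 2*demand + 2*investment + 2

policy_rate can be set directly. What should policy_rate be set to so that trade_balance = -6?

Substituting into the demand equation gives demand = -policy_rate - 4.
Substituting into the trade_balance equation gives trade_balance = -4*policy_rate - 6.
Solve -4*policy_rate - 6 = -6: policy_rate = (-6 + 6) / -4 = 0.

policy_rate = 0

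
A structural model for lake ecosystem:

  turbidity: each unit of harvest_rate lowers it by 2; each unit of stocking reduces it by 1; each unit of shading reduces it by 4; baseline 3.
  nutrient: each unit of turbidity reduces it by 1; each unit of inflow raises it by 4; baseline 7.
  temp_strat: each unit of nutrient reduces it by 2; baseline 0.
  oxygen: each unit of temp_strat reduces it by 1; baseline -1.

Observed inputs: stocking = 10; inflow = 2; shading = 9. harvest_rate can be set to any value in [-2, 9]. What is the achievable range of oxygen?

107 to 151

Substituting into the turbidity equation gives turbidity = -2*harvest_rate - 43.
Substituting into the nutrient equation gives nutrient = 2*harvest_rate + 58.
temp_strat becomes -4*harvest_rate - 116.
Substituting into the oxygen equation gives oxygen = 4*harvest_rate + 115.
Linear in harvest_rate, so extremes are at the endpoints: harvest_rate = -2 gives oxygen = 107; harvest_rate = 9 gives oxygen = 151.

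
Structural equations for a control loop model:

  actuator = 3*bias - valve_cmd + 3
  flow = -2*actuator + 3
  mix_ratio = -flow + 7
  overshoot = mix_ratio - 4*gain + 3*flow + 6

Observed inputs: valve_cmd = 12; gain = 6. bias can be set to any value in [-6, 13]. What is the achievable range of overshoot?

Substituting into the actuator equation gives actuator = 3*bias - 9.
This gives flow = -6*bias + 21.
Substituting into the mix_ratio equation gives mix_ratio = 6*bias - 14.
This gives overshoot = -12*bias + 31.
Linear in bias, so extremes are at the endpoints: bias = -6 gives overshoot = 103; bias = 13 gives overshoot = -125.

-125 to 103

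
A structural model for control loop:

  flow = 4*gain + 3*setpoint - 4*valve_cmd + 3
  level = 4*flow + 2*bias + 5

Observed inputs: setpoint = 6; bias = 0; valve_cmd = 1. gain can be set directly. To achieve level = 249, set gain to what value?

Substituting into the flow equation gives flow = 4*gain + 17.
level becomes 16*gain + 73.
Solve 16*gain + 73 = 249: gain = (249 - 73) / 16 = 11.

gain = 11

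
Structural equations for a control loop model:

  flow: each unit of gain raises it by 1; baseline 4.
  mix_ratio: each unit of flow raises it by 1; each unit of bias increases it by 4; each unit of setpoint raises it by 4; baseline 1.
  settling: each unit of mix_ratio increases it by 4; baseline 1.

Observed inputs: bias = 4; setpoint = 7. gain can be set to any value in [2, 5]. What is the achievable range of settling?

205 to 217

Substituting into the mix_ratio equation gives mix_ratio = gain + 49.
This gives settling = 4*gain + 197.
Linear in gain, so extremes are at the endpoints: gain = 2 gives settling = 205; gain = 5 gives settling = 217.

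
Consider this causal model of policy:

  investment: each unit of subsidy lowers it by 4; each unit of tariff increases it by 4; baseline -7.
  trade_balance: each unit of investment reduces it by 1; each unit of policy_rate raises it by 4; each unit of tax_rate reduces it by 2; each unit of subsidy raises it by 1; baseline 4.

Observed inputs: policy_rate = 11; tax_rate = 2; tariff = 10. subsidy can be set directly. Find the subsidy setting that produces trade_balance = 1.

Substituting into the investment equation gives investment = -4*subsidy + 33.
Substituting into the trade_balance equation gives trade_balance = 5*subsidy + 11.
Solve 5*subsidy + 11 = 1: subsidy = (1 - 11) / 5 = -2.

subsidy = -2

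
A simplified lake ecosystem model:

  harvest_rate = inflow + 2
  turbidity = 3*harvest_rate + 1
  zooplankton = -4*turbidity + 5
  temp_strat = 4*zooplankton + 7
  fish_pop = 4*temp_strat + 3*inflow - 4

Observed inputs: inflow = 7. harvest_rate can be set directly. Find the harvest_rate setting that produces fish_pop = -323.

Intervening on harvest_rate fixes its value directly, overriding its dependence on inflow.
Substituting into the zooplankton equation gives zooplankton = -12*harvest_rate + 1.
Substituting into the temp_strat equation gives temp_strat = -48*harvest_rate + 11.
Substituting into the fish_pop equation gives fish_pop = -192*harvest_rate + 61.
Solve -192*harvest_rate + 61 = -323: harvest_rate = (-323 - 61) / -192 = 2.

harvest_rate = 2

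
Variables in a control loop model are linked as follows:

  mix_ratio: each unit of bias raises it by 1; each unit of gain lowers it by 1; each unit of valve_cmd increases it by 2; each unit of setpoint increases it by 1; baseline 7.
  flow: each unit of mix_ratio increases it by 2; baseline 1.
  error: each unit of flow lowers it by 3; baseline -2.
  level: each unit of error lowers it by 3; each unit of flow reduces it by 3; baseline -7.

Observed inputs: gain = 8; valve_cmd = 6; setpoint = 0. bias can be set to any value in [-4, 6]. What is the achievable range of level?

89 to 209

Substituting into the mix_ratio equation gives mix_ratio = bias + 11.
Substituting into the flow equation gives flow = 2*bias + 23.
error becomes -6*bias - 71.
Substituting into the level equation gives level = 12*bias + 137.
Linear in bias, so extremes are at the endpoints: bias = -4 gives level = 89; bias = 6 gives level = 209.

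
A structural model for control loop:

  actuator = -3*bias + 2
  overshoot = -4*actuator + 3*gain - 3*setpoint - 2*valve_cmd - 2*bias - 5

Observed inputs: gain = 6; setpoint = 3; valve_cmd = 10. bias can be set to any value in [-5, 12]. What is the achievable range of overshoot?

Substituting into the overshoot equation gives overshoot = 10*bias - 24.
Linear in bias, so extremes are at the endpoints: bias = -5 gives overshoot = -74; bias = 12 gives overshoot = 96.

-74 to 96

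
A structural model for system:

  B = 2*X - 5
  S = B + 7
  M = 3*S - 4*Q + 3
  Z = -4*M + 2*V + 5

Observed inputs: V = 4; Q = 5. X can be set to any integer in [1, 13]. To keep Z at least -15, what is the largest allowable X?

X = 3

Substituting into the S equation gives S = 2*X + 2.
So M = 6*X - 11.
This gives Z = -24*X + 57.
Require -24*X + 57 ≥ -15, so X ≤ 3.
The largest integer in [1, 13] satisfying this is 3.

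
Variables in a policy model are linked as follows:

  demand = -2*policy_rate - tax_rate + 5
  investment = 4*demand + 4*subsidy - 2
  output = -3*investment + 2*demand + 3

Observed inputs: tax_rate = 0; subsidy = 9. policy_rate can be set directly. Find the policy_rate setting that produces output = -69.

Substituting into the demand equation gives demand = -2*policy_rate + 5.
So investment = -8*policy_rate + 54.
Substituting into the output equation gives output = 20*policy_rate - 149.
Solve 20*policy_rate - 149 = -69: policy_rate = (-69 + 149) / 20 = 4.

policy_rate = 4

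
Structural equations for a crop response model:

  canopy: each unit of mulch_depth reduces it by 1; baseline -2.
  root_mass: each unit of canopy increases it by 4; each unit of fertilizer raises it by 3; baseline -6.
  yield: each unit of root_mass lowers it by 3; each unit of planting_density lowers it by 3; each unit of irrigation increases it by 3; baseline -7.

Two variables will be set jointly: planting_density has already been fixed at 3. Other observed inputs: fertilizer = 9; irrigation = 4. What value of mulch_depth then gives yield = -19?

With planting_density held at 3:
Substituting into the root_mass equation gives root_mass = -4*mulch_depth + 13.
yield becomes 12*mulch_depth - 43.
Solve 12*mulch_depth - 43 = -19: mulch_depth = (-19 + 43) / 12 = 2.

mulch_depth = 2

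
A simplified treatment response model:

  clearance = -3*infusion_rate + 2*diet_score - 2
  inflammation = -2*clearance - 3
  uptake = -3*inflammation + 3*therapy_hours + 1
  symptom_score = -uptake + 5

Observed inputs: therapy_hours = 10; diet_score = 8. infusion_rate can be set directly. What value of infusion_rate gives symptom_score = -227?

Substituting into the clearance equation gives clearance = -3*infusion_rate + 14.
So inflammation = 6*infusion_rate - 31.
So uptake = -18*infusion_rate + 124.
symptom_score becomes 18*infusion_rate - 119.
Solve 18*infusion_rate - 119 = -227: infusion_rate = (-227 + 119) / 18 = -6.

infusion_rate = -6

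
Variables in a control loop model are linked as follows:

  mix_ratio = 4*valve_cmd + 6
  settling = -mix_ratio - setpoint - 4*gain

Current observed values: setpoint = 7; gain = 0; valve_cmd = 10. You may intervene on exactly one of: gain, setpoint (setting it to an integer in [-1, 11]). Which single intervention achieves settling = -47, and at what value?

set setpoint = 1

Intervening on gain: settling = -4*gain - 53. Reaching -47 requires gain = -3/2, not an integer.
Intervening on setpoint: with other inputs at their observed values, settling = -setpoint - 46. Solving for -47 gives setpoint = 1, within [-1, 11].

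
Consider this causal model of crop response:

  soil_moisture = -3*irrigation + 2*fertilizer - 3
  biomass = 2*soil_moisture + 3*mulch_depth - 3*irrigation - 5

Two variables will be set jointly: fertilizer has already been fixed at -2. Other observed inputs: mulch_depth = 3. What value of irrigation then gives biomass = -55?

irrigation = 5

With fertilizer held at -2:
Substituting into the soil_moisture equation gives soil_moisture = -3*irrigation - 7.
biomass becomes -9*irrigation - 10.
Solve -9*irrigation - 10 = -55: irrigation = (-55 + 10) / -9 = 5.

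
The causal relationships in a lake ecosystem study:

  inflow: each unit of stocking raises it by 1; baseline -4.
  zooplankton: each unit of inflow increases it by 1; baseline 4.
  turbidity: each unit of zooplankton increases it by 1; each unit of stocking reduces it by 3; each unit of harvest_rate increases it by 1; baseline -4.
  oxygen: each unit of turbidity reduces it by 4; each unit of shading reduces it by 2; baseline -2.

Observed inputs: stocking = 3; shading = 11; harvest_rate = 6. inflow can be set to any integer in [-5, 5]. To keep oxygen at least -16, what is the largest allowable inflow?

inflow = 1

Intervening on inflow fixes its value directly, overriding its dependence on stocking.
Substituting into the turbidity equation gives turbidity = inflow - 3.
oxygen becomes -4*inflow - 12.
Require -4*inflow - 12 ≥ -16, so inflow ≤ 1.
The largest integer in [-5, 5] satisfying this is 1.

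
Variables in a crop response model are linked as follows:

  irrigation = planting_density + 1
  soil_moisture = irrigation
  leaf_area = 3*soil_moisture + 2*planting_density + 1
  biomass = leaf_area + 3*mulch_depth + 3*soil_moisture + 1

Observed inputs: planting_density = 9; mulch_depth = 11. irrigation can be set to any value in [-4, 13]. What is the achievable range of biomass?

29 to 131

Intervening on irrigation fixes its value directly, overriding its dependence on planting_density.
Substituting into the leaf_area equation gives leaf_area = 3*irrigation + 19.
Substituting into the biomass equation gives biomass = 6*irrigation + 53.
Linear in irrigation, so extremes are at the endpoints: irrigation = -4 gives biomass = 29; irrigation = 13 gives biomass = 131.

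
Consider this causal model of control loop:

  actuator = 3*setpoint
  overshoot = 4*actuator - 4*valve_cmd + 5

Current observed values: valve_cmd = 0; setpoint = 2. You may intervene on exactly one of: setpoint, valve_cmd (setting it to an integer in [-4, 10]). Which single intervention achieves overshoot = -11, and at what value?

Intervening on setpoint: overshoot = 12*setpoint + 5. Reaching -11 requires setpoint = -4/3, not an integer.
Intervening on valve_cmd: with other inputs at their observed values, overshoot = -4*valve_cmd + 29. Solving for -11 gives valve_cmd = 10, within [-4, 10].

set valve_cmd = 10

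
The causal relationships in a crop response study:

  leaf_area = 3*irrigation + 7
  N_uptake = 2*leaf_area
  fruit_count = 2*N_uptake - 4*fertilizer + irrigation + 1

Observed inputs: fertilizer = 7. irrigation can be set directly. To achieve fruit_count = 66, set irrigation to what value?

Substituting into the N_uptake equation gives N_uptake = 6*irrigation + 14.
Substituting into the fruit_count equation gives fruit_count = 13*irrigation + 1.
Solve 13*irrigation + 1 = 66: irrigation = (66 - 1) / 13 = 5.

irrigation = 5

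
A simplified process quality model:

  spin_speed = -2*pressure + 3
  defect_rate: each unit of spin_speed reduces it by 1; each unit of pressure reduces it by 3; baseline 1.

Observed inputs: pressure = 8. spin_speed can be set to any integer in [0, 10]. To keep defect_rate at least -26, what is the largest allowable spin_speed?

Intervening on spin_speed fixes its value directly, overriding its dependence on pressure.
Substituting into the defect_rate equation gives defect_rate = -spin_speed - 23.
Require -spin_speed - 23 ≥ -26, so spin_speed ≤ 3.
The largest integer in [0, 10] satisfying this is 3.

spin_speed = 3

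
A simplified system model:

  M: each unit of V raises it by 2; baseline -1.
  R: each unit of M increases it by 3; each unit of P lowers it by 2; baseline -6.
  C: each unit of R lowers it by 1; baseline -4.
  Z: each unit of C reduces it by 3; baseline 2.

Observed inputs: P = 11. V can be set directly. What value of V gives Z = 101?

V = 10

Substituting into the R equation gives R = 6*V - 31.
Substituting into the C equation gives C = -6*V + 27.
So Z = 18*V - 79.
Solve 18*V - 79 = 101: V = (101 + 79) / 18 = 10.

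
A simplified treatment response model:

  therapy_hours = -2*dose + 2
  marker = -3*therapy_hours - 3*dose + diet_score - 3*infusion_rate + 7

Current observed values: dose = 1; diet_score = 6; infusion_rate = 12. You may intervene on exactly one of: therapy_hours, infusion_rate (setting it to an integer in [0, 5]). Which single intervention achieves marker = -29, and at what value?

set therapy_hours = 1

Intervening on therapy_hours: with other inputs at their observed values, marker = -3*therapy_hours - 26. Solving for -29 gives therapy_hours = 1, within [0, 5].
Intervening on infusion_rate: marker = -3*infusion_rate + 10. Reaching -29 requires infusion_rate = 13, outside [0, 5].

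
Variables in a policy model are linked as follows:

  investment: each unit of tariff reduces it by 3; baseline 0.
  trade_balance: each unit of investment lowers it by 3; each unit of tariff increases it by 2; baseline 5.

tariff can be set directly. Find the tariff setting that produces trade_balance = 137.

tariff = 12

Substituting into the trade_balance equation gives trade_balance = 11*tariff + 5.
Solve 11*tariff + 5 = 137: tariff = (137 - 5) / 11 = 12.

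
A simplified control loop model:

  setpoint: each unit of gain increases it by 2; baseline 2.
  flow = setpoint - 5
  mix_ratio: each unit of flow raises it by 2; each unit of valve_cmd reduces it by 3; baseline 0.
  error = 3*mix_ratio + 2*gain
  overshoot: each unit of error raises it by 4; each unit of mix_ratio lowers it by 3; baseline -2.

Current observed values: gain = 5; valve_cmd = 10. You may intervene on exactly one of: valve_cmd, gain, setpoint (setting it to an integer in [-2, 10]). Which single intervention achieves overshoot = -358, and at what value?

Intervening on valve_cmd: overshoot = -27*valve_cmd + 164. Reaching -358 requires valve_cmd = 58/3, not an integer.
Intervening on gain: overshoot = 44*gain - 326. Reaching -358 requires gain = -8/11, not an integer.
Intervening on setpoint: with other inputs at their observed values, overshoot = 18*setpoint - 322. Solving for -358 gives setpoint = -2, within [-2, 10].

set setpoint = -2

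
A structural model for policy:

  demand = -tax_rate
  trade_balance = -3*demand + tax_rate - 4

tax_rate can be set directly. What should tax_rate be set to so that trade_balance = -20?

tax_rate = -4

Substituting into the trade_balance equation gives trade_balance = 4*tax_rate - 4.
Solve 4*tax_rate - 4 = -20: tax_rate = (-20 + 4) / 4 = -4.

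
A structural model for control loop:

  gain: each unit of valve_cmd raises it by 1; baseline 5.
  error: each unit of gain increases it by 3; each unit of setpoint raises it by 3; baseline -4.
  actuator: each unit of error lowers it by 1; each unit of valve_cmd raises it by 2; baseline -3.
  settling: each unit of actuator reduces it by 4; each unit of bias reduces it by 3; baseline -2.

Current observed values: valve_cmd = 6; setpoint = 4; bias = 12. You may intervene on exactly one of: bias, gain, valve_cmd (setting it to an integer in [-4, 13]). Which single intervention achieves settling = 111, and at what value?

Intervening on bias: with other inputs at their observed values, settling = -3*bias + 126. Solving for 111 gives bias = 5, within [-4, 13].
Intervening on gain: settling = 12*gain - 42. Reaching 111 requires gain = 51/4, not an integer.
Intervening on valve_cmd: settling = 4*valve_cmd + 66. Reaching 111 requires valve_cmd = 45/4, not an integer.

set bias = 5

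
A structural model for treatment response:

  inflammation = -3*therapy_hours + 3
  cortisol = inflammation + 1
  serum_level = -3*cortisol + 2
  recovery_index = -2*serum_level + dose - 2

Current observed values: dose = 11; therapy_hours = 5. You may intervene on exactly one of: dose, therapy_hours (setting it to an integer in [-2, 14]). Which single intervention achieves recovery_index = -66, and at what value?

Intervening on dose: with other inputs at their observed values, recovery_index = dose - 72. Solving for -66 gives dose = 6, within [-2, 14].
Intervening on therapy_hours: recovery_index = -18*therapy_hours + 29. Reaching -66 requires therapy_hours = 95/18, not an integer.

set dose = 6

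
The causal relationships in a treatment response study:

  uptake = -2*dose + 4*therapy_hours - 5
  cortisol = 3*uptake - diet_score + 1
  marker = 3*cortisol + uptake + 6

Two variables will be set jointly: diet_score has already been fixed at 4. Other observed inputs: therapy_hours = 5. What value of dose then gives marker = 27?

dose = 6

With diet_score held at 4:
Substituting into the uptake equation gives uptake = -2*dose + 15.
Substituting into the cortisol equation gives cortisol = -6*dose + 42.
Substituting into the marker equation gives marker = -20*dose + 147.
Solve -20*dose + 147 = 27: dose = (27 - 147) / -20 = 6.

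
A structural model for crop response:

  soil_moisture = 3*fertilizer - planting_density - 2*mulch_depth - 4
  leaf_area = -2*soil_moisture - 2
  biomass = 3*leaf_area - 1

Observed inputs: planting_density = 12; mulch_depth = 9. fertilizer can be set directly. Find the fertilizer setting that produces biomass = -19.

fertilizer = 12

Substituting into the soil_moisture equation gives soil_moisture = 3*fertilizer - 34.
Substituting into the leaf_area equation gives leaf_area = -6*fertilizer + 66.
Substituting into the biomass equation gives biomass = -18*fertilizer + 197.
Solve -18*fertilizer + 197 = -19: fertilizer = (-19 - 197) / -18 = 12.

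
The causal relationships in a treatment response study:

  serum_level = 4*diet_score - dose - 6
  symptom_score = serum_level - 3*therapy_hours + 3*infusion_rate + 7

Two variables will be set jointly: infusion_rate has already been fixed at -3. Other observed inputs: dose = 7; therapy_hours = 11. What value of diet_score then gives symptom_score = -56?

diet_score = -2

With infusion_rate held at -3:
Substituting into the serum_level equation gives serum_level = 4*diet_score - 13.
Substituting into the symptom_score equation gives symptom_score = 4*diet_score - 48.
Solve 4*diet_score - 48 = -56: diet_score = (-56 + 48) / 4 = -2.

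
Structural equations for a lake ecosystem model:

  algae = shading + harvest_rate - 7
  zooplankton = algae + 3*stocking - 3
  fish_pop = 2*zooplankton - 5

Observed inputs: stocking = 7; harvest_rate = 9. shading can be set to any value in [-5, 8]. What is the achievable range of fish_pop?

Substituting into the algae equation gives algae = shading + 2.
This gives zooplankton = shading + 20.
Substituting into the fish_pop equation gives fish_pop = 2*shading + 35.
Linear in shading, so extremes are at the endpoints: shading = -5 gives fish_pop = 25; shading = 8 gives fish_pop = 51.

25 to 51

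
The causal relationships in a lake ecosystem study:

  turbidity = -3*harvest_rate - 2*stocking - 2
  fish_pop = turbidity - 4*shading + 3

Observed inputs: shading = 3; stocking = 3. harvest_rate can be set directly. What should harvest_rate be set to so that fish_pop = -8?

Substituting into the turbidity equation gives turbidity = -3*harvest_rate - 8.
Substituting into the fish_pop equation gives fish_pop = -3*harvest_rate - 17.
Solve -3*harvest_rate - 17 = -8: harvest_rate = (-8 + 17) / -3 = -3.

harvest_rate = -3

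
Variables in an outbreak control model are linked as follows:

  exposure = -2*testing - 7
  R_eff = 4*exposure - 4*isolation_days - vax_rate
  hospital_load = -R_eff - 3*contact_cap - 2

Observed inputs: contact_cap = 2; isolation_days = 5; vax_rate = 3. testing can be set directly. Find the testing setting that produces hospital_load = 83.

Substituting into the R_eff equation gives R_eff = -8*testing - 51.
This gives hospital_load = 8*testing + 43.
Solve 8*testing + 43 = 83: testing = (83 - 43) / 8 = 5.

testing = 5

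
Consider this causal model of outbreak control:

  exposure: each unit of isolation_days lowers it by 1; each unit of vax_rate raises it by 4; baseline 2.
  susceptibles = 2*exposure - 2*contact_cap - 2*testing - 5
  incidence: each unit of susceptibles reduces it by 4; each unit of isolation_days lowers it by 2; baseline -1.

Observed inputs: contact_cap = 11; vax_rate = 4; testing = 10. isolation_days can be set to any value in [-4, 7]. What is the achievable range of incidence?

Substituting into the exposure equation gives exposure = -isolation_days + 18.
Substituting into the susceptibles equation gives susceptibles = -2*isolation_days - 11.
So incidence = 6*isolation_days + 43.
Linear in isolation_days, so extremes are at the endpoints: isolation_days = -4 gives incidence = 19; isolation_days = 7 gives incidence = 85.

19 to 85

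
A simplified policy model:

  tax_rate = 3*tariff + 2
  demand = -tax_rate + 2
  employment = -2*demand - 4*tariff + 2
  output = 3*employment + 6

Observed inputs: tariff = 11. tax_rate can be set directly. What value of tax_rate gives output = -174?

Intervening on tax_rate fixes its value directly, overriding its dependence on tariff.
Substituting into the employment equation gives employment = 2*tax_rate - 46.
This gives output = 6*tax_rate - 132.
Solve 6*tax_rate - 132 = -174: tax_rate = (-174 + 132) / 6 = -7.

tax_rate = -7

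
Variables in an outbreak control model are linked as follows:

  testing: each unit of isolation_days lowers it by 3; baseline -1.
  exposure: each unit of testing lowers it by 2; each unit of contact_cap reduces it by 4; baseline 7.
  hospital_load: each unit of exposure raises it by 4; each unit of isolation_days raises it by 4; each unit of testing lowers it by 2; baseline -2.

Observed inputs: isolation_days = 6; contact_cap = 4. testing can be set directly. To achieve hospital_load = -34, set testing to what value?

testing = 2

Intervening on testing fixes its value directly, overriding its dependence on isolation_days.
Substituting into the exposure equation gives exposure = -2*testing - 9.
hospital_load becomes -10*testing - 14.
Solve -10*testing - 14 = -34: testing = (-34 + 14) / -10 = 2.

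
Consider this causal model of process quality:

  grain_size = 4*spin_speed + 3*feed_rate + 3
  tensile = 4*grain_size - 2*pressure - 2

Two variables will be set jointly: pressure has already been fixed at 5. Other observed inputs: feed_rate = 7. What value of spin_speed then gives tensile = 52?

spin_speed = -2

With pressure held at 5:
Substituting into the grain_size equation gives grain_size = 4*spin_speed + 24.
Substituting into the tensile equation gives tensile = 16*spin_speed + 84.
Solve 16*spin_speed + 84 = 52: spin_speed = (52 - 84) / 16 = -2.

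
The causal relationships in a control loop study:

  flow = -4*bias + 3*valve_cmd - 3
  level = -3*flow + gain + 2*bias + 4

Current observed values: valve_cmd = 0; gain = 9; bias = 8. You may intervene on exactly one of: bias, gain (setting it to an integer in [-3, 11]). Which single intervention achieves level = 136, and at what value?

set gain = 11

Intervening on bias: level = 14*bias + 22. Reaching 136 requires bias = 57/7, not an integer.
Intervening on gain: with other inputs at their observed values, level = gain + 125. Solving for 136 gives gain = 11, within [-3, 11].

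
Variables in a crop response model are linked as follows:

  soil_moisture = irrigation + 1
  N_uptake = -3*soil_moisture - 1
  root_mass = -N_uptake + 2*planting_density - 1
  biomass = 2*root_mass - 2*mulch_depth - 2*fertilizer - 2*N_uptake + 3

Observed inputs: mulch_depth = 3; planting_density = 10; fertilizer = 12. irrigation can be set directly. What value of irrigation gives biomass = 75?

Substituting into the N_uptake equation gives N_uptake = -3*irrigation - 4.
Substituting into the root_mass equation gives root_mass = 3*irrigation + 23.
So biomass = 12*irrigation + 27.
Solve 12*irrigation + 27 = 75: irrigation = (75 - 27) / 12 = 4.

irrigation = 4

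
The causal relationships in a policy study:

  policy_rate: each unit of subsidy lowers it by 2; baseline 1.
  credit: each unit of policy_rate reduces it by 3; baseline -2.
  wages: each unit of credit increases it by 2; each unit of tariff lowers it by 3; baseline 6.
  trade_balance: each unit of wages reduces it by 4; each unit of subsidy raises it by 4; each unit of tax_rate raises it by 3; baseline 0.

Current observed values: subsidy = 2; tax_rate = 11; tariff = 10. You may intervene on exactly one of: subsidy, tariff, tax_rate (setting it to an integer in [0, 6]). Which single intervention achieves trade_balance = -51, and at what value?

set subsidy = 5

Intervening on subsidy: with other inputs at their observed values, trade_balance = -44*subsidy + 169. Solving for -51 gives subsidy = 5, within [0, 6].
Intervening on tariff: trade_balance = 12*tariff - 39. Reaching -51 requires tariff = -1, outside [0, 6].
Intervening on tax_rate: trade_balance = 3*tax_rate + 48. Reaching -51 requires tax_rate = -33, outside [0, 6].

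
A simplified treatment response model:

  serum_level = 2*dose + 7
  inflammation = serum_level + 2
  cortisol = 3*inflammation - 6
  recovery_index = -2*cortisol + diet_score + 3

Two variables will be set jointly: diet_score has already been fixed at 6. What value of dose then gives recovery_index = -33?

dose = 0

With diet_score held at 6:
Substituting into the inflammation equation gives inflammation = 2*dose + 9.
So cortisol = 6*dose + 21.
recovery_index becomes -12*dose - 33.
Solve -12*dose - 33 = -33: dose = (-33 + 33) / -12 = 0.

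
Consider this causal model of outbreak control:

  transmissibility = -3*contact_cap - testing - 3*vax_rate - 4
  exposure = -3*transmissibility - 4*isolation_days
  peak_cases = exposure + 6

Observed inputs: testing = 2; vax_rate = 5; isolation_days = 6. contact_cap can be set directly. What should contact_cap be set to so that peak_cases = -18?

Substituting into the transmissibility equation gives transmissibility = -3*contact_cap - 21.
Substituting into the exposure equation gives exposure = 9*contact_cap + 39.
Substituting into the peak_cases equation gives peak_cases = 9*contact_cap + 45.
Solve 9*contact_cap + 45 = -18: contact_cap = (-18 - 45) / 9 = -7.

contact_cap = -7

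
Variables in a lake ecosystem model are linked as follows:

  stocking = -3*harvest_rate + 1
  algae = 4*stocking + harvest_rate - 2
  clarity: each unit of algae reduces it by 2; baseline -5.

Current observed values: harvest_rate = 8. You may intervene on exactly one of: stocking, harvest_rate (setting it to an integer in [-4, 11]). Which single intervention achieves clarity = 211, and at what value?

Intervening on stocking: clarity = -8*stocking - 17. Reaching 211 requires stocking = -57/2, not an integer.
Intervening on harvest_rate: with other inputs at their observed values, clarity = 22*harvest_rate - 9. Solving for 211 gives harvest_rate = 10, within [-4, 11].

set harvest_rate = 10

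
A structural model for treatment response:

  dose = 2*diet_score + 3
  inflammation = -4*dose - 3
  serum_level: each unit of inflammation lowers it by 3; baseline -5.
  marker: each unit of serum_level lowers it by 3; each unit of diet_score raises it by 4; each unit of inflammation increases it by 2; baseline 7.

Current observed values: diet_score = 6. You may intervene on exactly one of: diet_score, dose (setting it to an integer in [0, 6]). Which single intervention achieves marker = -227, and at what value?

set diet_score = 1

Intervening on diet_score: with other inputs at their observed values, marker = -84*diet_score - 143. Solving for -227 gives diet_score = 1, within [0, 6].
Intervening on dose: marker = -44*dose + 13. Reaching -227 requires dose = 60/11, not an integer.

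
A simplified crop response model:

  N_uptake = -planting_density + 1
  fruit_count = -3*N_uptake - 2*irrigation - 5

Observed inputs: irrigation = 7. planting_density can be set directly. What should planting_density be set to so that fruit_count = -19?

planting_density = 1

Substituting into the fruit_count equation gives fruit_count = 3*planting_density - 22.
Solve 3*planting_density - 22 = -19: planting_density = (-19 + 22) / 3 = 1.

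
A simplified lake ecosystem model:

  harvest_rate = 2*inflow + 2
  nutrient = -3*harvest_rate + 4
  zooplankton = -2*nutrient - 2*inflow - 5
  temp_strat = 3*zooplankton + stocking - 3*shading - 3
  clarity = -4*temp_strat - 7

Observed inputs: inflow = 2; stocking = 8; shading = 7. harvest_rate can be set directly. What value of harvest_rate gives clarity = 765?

Intervening on harvest_rate fixes its value directly, overriding its dependence on inflow.
Substituting into the zooplankton equation gives zooplankton = 6*harvest_rate - 17.
This gives temp_strat = 18*harvest_rate - 67.
Substituting into the clarity equation gives clarity = -72*harvest_rate + 261.
Solve -72*harvest_rate + 261 = 765: harvest_rate = (765 - 261) / -72 = -7.

harvest_rate = -7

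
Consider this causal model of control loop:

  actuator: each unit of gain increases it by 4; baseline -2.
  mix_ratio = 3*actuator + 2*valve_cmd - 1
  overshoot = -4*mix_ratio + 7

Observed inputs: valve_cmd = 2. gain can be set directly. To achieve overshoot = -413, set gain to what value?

Substituting into the mix_ratio equation gives mix_ratio = 12*gain - 3.
overshoot becomes -48*gain + 19.
Solve -48*gain + 19 = -413: gain = (-413 - 19) / -48 = 9.

gain = 9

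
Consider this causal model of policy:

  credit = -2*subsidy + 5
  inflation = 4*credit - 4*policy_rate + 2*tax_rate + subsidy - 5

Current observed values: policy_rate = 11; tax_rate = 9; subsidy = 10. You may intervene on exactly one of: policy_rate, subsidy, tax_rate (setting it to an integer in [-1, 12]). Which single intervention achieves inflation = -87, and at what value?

Intervening on policy_rate: inflation = -4*policy_rate - 37. Reaching -87 requires policy_rate = 25/2, not an integer.
Intervening on subsidy: inflation = -7*subsidy - 11. Reaching -87 requires subsidy = 76/7, not an integer.
Intervening on tax_rate: with other inputs at their observed values, inflation = 2*tax_rate - 99. Solving for -87 gives tax_rate = 6, within [-1, 12].

set tax_rate = 6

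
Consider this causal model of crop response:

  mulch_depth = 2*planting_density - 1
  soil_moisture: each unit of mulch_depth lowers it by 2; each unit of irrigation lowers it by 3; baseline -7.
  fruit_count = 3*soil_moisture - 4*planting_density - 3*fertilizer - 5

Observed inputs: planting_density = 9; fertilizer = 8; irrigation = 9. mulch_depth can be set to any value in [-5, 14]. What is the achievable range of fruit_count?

-251 to -137

Intervening on mulch_depth fixes its value directly, overriding its dependence on planting_density.
Substituting into the soil_moisture equation gives soil_moisture = -2*mulch_depth - 34.
fruit_count becomes -6*mulch_depth - 167.
Linear in mulch_depth, so extremes are at the endpoints: mulch_depth = -5 gives fruit_count = -137; mulch_depth = 14 gives fruit_count = -251.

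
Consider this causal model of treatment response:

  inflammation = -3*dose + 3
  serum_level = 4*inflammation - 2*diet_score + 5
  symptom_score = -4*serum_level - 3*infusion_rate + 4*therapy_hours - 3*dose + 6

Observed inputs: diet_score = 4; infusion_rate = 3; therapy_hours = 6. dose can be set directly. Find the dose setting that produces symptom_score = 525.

Substituting into the serum_level equation gives serum_level = -12*dose + 9.
Substituting into the symptom_score equation gives symptom_score = 45*dose - 15.
Solve 45*dose - 15 = 525: dose = (525 + 15) / 45 = 12.

dose = 12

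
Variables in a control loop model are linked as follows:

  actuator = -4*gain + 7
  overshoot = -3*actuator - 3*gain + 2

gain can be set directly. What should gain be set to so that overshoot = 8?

gain = 3

Substituting into the overshoot equation gives overshoot = 9*gain - 19.
Solve 9*gain - 19 = 8: gain = (8 + 19) / 9 = 3.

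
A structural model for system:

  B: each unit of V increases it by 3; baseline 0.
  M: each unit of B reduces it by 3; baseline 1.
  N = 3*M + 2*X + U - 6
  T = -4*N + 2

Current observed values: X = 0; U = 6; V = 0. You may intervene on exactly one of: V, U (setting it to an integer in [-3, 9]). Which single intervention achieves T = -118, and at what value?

Intervening on V: with other inputs at their observed values, T = 108*V - 10. Solving for -118 gives V = -1, within [-3, 9].
Intervening on U: T = -4*U + 14. Reaching -118 requires U = 33, outside [-3, 9].

set V = -1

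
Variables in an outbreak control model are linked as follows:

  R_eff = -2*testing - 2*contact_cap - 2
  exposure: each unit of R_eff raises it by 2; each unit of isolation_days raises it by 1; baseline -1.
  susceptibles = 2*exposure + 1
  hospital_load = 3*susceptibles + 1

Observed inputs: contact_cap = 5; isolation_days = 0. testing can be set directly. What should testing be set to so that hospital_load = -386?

Substituting into the R_eff equation gives R_eff = -2*testing - 12.
Substituting into the exposure equation gives exposure = -4*testing - 25.
This gives susceptibles = -8*testing - 49.
So hospital_load = -24*testing - 146.
Solve -24*testing - 146 = -386: testing = (-386 + 146) / -24 = 10.

testing = 10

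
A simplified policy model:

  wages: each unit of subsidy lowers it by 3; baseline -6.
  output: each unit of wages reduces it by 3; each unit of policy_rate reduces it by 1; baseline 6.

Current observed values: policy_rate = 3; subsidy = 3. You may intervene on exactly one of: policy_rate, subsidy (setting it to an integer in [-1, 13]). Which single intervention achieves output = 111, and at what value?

Intervening on policy_rate: output = -policy_rate + 51. Reaching 111 requires policy_rate = -60, outside [-1, 13].
Intervening on subsidy: with other inputs at their observed values, output = 9*subsidy + 21. Solving for 111 gives subsidy = 10, within [-1, 13].

set subsidy = 10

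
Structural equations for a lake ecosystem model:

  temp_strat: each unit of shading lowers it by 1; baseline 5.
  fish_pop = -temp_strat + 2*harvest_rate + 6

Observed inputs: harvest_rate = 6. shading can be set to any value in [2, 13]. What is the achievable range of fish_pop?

15 to 26

Substituting into the fish_pop equation gives fish_pop = shading + 13.
Linear in shading, so extremes are at the endpoints: shading = 2 gives fish_pop = 15; shading = 13 gives fish_pop = 26.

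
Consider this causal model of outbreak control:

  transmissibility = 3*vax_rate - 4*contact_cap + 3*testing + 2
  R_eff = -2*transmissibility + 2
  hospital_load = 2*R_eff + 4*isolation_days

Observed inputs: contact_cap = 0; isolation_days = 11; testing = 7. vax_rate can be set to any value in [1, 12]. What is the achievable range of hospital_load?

Substituting into the transmissibility equation gives transmissibility = 3*vax_rate + 23.
R_eff becomes -6*vax_rate - 44.
Substituting into the hospital_load equation gives hospital_load = -12*vax_rate - 44.
Linear in vax_rate, so extremes are at the endpoints: vax_rate = 1 gives hospital_load = -56; vax_rate = 12 gives hospital_load = -188.

-188 to -56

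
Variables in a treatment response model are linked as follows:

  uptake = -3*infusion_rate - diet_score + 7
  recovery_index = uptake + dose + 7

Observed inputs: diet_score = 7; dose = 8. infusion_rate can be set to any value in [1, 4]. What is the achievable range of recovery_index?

Substituting into the uptake equation gives uptake = -3*infusion_rate.
This gives recovery_index = -3*infusion_rate + 15.
Linear in infusion_rate, so extremes are at the endpoints: infusion_rate = 1 gives recovery_index = 12; infusion_rate = 4 gives recovery_index = 3.

3 to 12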